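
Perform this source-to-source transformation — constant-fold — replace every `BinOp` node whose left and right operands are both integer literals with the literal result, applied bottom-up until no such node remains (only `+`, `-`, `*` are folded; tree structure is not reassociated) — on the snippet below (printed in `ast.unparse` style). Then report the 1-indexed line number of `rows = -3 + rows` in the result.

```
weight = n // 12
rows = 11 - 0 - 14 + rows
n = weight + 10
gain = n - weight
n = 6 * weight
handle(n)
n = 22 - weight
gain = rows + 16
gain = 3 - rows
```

Transformed code:
weight = n // 12
rows = -3 + rows
n = weight + 10
gain = n - weight
n = 6 * weight
handle(n)
n = 22 - weight
gain = rows + 16
gain = 3 - rows

2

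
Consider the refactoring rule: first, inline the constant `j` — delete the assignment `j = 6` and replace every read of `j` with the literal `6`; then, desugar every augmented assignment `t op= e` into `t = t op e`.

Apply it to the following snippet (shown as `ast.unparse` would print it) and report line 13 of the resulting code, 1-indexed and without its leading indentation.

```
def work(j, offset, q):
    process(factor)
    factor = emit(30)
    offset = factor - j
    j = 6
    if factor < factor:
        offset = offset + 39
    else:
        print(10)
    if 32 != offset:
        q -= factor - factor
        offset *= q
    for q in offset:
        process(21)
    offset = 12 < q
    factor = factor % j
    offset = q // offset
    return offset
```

Transformed code:
def work(j, offset, q):
    process(factor)
    factor = emit(30)
    offset = factor - 6
    if factor < factor:
        offset = offset + 39
    else:
        print(10)
    if 32 != offset:
        q = q - (factor - factor)
        offset = offset * q
    for q in offset:
        process(21)
    offset = 12 < q
    factor = factor % 6
    offset = q // offset
    return offset

process(21)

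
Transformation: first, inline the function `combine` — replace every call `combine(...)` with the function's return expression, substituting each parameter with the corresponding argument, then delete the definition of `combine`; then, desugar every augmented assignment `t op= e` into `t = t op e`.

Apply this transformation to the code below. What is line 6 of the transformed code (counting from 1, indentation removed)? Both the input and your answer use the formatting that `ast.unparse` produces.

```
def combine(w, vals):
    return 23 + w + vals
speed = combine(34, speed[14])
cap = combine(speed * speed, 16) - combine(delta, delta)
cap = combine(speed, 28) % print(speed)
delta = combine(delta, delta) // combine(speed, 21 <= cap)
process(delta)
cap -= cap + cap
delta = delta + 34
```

Transformed code:
speed = 23 + 34 + speed[14]
cap = 23 + speed * speed + 16 - (23 + delta + delta)
cap = (23 + speed + 28) % print(speed)
delta = (23 + delta + delta) // (23 + speed + (21 <= cap))
process(delta)
cap = cap - (cap + cap)
delta = delta + 34

cap = cap - (cap + cap)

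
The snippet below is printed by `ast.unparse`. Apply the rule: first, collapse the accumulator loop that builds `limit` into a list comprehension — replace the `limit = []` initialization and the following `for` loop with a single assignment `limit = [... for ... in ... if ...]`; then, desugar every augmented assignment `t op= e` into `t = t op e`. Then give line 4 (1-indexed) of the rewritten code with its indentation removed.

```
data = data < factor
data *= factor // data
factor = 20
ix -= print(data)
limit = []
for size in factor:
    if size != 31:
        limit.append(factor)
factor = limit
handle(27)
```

Transformed code:
data = data < factor
data = data * (factor // data)
factor = 20
ix = ix - print(data)
limit = [factor for size in factor if size != 31]
factor = limit
handle(27)

ix = ix - print(data)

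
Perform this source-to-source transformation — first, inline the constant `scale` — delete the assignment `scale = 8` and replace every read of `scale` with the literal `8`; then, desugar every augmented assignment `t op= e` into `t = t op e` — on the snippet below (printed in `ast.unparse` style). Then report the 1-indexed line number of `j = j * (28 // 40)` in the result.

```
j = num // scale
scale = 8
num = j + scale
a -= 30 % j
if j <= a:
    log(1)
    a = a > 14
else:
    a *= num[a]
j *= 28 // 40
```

Transformed code:
j = num // 8
num = j + 8
a = a - 30 % j
if j <= a:
    log(1)
    a = a > 14
else:
    a = a * num[a]
j = j * (28 // 40)

9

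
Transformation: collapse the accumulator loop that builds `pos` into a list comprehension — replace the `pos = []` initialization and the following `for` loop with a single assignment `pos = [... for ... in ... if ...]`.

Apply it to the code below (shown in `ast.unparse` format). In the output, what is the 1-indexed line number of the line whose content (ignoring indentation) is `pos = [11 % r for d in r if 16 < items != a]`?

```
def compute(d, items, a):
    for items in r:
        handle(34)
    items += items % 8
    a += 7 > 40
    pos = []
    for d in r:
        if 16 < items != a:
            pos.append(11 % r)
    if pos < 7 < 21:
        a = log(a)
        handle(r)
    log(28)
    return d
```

Transformed code:
def compute(d, items, a):
    for items in r:
        handle(34)
    items += items % 8
    a += 7 > 40
    pos = [11 % r for d in r if 16 < items != a]
    if pos < 7 < 21:
        a = log(a)
        handle(r)
    log(28)
    return d

6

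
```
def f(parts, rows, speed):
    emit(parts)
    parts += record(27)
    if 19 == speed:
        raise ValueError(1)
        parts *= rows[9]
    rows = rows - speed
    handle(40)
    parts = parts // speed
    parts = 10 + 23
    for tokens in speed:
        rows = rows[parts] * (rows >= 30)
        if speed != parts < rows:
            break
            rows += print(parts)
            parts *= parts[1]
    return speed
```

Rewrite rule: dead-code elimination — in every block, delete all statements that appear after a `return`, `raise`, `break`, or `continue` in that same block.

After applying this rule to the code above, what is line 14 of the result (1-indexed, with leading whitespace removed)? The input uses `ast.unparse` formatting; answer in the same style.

return speed

Transformed code:
def f(parts, rows, speed):
    emit(parts)
    parts += record(27)
    if 19 == speed:
        raise ValueError(1)
    rows = rows - speed
    handle(40)
    parts = parts // speed
    parts = 10 + 23
    for tokens in speed:
        rows = rows[parts] * (rows >= 30)
        if speed != parts < rows:
            break
    return speed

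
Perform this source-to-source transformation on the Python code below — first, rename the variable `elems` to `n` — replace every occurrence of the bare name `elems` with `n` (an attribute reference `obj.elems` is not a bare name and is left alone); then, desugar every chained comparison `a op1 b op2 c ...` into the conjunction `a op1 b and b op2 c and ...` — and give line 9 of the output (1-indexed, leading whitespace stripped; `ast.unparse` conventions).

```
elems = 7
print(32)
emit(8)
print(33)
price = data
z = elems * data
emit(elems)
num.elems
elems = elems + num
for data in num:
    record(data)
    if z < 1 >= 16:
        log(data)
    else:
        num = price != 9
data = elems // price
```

n = n + num

Transformed code:
n = 7
print(32)
emit(8)
print(33)
price = data
z = n * data
emit(n)
num.elems
n = n + num
for data in num:
    record(data)
    if z < 1 and 1 >= 16:
        log(data)
    else:
        num = price != 9
data = n // price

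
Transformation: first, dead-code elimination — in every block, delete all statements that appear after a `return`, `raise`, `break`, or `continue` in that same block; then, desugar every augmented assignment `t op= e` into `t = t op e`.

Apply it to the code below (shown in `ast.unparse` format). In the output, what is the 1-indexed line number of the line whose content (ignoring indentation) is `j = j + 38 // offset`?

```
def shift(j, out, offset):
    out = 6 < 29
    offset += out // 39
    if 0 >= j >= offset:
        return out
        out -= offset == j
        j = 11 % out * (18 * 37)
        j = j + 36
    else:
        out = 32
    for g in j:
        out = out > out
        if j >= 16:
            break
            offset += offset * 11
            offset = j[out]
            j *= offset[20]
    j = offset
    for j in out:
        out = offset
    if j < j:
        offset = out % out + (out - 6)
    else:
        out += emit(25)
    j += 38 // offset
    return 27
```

19

Transformed code:
def shift(j, out, offset):
    out = 6 < 29
    offset = offset + out // 39
    if 0 >= j >= offset:
        return out
    else:
        out = 32
    for g in j:
        out = out > out
        if j >= 16:
            break
    j = offset
    for j in out:
        out = offset
    if j < j:
        offset = out % out + (out - 6)
    else:
        out = out + emit(25)
    j = j + 38 // offset
    return 27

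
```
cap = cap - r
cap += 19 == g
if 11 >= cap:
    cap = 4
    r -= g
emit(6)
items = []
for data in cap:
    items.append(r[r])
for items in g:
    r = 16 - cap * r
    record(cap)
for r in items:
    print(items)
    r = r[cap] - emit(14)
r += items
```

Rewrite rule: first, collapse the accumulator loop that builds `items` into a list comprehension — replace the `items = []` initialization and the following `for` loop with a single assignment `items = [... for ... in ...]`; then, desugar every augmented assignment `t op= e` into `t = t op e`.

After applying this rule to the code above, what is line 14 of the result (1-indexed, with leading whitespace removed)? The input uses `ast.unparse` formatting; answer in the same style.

Transformed code:
cap = cap - r
cap = cap + (19 == g)
if 11 >= cap:
    cap = 4
    r = r - g
emit(6)
items = [r[r] for data in cap]
for items in g:
    r = 16 - cap * r
    record(cap)
for r in items:
    print(items)
    r = r[cap] - emit(14)
r = r + items

r = r + items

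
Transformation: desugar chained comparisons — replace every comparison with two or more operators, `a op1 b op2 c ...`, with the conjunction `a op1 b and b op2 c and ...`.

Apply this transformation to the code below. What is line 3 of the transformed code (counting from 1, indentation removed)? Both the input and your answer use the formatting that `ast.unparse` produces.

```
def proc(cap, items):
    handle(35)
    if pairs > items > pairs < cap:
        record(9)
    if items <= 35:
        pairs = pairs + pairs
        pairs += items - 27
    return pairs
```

if pairs > items and items > pairs and (pairs < cap):

Transformed code:
def proc(cap, items):
    handle(35)
    if pairs > items and items > pairs and (pairs < cap):
        record(9)
    if items <= 35:
        pairs = pairs + pairs
        pairs += items - 27
    return pairs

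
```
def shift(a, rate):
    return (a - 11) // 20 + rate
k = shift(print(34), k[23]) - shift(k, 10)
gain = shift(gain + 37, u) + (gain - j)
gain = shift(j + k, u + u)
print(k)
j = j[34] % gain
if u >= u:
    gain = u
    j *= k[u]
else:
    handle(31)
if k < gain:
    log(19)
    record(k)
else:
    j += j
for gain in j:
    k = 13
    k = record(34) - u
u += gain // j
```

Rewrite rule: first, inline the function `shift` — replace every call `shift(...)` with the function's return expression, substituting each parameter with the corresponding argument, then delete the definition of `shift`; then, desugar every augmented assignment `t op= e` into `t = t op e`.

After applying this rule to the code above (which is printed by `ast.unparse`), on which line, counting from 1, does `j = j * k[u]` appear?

8

Transformed code:
k = (print(34) - 11) // 20 + k[23] - ((k - 11) // 20 + 10)
gain = (gain + 37 - 11) // 20 + u + (gain - j)
gain = (j + k - 11) // 20 + (u + u)
print(k)
j = j[34] % gain
if u >= u:
    gain = u
    j = j * k[u]
else:
    handle(31)
if k < gain:
    log(19)
    record(k)
else:
    j = j + j
for gain in j:
    k = 13
    k = record(34) - u
u = u + gain // j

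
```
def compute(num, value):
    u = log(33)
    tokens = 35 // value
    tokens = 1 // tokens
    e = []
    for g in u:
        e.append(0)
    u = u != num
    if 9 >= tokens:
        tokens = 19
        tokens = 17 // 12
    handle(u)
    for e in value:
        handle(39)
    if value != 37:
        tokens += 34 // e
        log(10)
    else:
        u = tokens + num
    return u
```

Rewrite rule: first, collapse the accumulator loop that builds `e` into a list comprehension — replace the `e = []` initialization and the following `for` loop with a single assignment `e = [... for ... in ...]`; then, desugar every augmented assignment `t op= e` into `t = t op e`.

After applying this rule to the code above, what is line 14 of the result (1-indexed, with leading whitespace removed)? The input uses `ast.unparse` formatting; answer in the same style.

Transformed code:
def compute(num, value):
    u = log(33)
    tokens = 35 // value
    tokens = 1 // tokens
    e = [0 for g in u]
    u = u != num
    if 9 >= tokens:
        tokens = 19
        tokens = 17 // 12
    handle(u)
    for e in value:
        handle(39)
    if value != 37:
        tokens = tokens + 34 // e
        log(10)
    else:
        u = tokens + num
    return u

tokens = tokens + 34 // e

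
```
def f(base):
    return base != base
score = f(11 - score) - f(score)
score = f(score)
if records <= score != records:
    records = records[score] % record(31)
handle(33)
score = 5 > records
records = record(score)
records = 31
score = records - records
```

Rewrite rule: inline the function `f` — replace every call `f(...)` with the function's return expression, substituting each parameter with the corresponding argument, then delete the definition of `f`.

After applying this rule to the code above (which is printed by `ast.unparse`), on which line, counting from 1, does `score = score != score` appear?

2

Transformed code:
score = (11 - score != 11 - score) - (score != score)
score = score != score
if records <= score != records:
    records = records[score] % record(31)
handle(33)
score = 5 > records
records = record(score)
records = 31
score = records - records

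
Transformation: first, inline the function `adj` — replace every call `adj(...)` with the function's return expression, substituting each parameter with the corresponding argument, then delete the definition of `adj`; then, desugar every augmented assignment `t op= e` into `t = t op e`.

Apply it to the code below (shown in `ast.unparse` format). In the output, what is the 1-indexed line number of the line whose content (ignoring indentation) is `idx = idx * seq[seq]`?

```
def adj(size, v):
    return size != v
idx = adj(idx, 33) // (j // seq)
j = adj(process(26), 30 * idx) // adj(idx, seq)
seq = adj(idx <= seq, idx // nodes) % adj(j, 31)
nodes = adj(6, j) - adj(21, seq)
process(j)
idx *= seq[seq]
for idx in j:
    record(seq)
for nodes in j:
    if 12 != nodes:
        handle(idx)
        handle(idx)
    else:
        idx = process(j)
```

6

Transformed code:
idx = (idx != 33) // (j // seq)
j = (process(26) != 30 * idx) // (idx != seq)
seq = ((idx <= seq) != idx // nodes) % (j != 31)
nodes = (6 != j) - (21 != seq)
process(j)
idx = idx * seq[seq]
for idx in j:
    record(seq)
for nodes in j:
    if 12 != nodes:
        handle(idx)
        handle(idx)
    else:
        idx = process(j)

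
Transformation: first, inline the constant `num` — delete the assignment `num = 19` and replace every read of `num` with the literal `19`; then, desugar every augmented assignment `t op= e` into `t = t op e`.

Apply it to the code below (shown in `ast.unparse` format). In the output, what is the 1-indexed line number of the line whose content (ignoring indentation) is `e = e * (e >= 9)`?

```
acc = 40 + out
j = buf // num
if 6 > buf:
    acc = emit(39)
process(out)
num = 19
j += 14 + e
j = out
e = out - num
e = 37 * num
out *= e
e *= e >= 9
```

11

Transformed code:
acc = 40 + out
j = buf // 19
if 6 > buf:
    acc = emit(39)
process(out)
j = j + (14 + e)
j = out
e = out - 19
e = 37 * 19
out = out * e
e = e * (e >= 9)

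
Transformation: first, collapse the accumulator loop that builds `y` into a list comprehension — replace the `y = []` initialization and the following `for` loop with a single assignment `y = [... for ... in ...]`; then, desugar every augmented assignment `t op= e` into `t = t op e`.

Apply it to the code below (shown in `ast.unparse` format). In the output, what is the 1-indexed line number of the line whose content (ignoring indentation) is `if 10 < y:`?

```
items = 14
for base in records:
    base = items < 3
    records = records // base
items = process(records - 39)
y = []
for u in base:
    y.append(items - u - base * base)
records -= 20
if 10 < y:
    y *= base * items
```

8

Transformed code:
items = 14
for base in records:
    base = items < 3
    records = records // base
items = process(records - 39)
y = [items - u - base * base for u in base]
records = records - 20
if 10 < y:
    y = y * (base * items)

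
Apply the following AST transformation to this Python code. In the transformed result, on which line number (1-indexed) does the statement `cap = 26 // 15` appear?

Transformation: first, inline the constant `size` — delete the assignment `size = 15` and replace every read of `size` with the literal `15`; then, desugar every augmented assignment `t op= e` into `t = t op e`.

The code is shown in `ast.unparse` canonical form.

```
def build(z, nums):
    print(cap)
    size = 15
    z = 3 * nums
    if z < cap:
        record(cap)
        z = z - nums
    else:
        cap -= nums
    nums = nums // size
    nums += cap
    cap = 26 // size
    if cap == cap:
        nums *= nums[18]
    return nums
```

Transformed code:
def build(z, nums):
    print(cap)
    z = 3 * nums
    if z < cap:
        record(cap)
        z = z - nums
    else:
        cap = cap - nums
    nums = nums // 15
    nums = nums + cap
    cap = 26 // 15
    if cap == cap:
        nums = nums * nums[18]
    return nums

11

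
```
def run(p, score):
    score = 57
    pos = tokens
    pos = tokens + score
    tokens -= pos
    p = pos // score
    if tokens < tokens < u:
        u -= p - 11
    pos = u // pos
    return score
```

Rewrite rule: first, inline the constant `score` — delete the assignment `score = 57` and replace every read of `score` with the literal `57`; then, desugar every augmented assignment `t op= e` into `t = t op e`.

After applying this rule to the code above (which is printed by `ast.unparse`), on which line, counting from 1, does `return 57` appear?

9

Transformed code:
def run(p, score):
    pos = tokens
    pos = tokens + 57
    tokens = tokens - pos
    p = pos // 57
    if tokens < tokens < u:
        u = u - (p - 11)
    pos = u // pos
    return 57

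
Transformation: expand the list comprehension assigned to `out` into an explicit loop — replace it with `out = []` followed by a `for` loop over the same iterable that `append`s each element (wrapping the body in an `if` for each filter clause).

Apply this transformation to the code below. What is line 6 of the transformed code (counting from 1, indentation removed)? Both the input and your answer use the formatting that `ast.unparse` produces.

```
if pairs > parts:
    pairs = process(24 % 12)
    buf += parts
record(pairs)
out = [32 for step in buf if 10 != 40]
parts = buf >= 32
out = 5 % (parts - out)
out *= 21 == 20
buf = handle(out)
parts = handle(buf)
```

Transformed code:
if pairs > parts:
    pairs = process(24 % 12)
    buf += parts
record(pairs)
out = []
for step in buf:
    if 10 != 40:
        out.append(32)
parts = buf >= 32
out = 5 % (parts - out)
out *= 21 == 20
buf = handle(out)
parts = handle(buf)

for step in buf:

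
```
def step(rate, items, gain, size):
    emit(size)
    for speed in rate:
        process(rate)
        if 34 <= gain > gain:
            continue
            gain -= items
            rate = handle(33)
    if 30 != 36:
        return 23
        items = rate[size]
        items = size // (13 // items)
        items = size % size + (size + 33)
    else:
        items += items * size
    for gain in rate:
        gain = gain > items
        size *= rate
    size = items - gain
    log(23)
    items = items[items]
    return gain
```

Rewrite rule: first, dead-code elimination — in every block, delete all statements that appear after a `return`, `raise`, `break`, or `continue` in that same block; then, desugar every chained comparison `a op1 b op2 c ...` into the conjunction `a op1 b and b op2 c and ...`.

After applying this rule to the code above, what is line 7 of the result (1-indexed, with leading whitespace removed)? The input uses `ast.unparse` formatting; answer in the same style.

Transformed code:
def step(rate, items, gain, size):
    emit(size)
    for speed in rate:
        process(rate)
        if 34 <= gain and gain > gain:
            continue
    if 30 != 36:
        return 23
    else:
        items += items * size
    for gain in rate:
        gain = gain > items
        size *= rate
    size = items - gain
    log(23)
    items = items[items]
    return gain

if 30 != 36:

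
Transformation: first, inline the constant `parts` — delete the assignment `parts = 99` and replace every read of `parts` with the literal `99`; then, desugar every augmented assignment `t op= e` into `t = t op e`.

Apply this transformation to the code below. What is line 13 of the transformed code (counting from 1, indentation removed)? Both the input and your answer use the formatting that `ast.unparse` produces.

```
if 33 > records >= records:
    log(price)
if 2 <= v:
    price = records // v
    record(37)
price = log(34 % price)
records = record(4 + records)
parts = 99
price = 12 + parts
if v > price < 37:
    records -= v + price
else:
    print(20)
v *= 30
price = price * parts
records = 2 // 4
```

Transformed code:
if 33 > records >= records:
    log(price)
if 2 <= v:
    price = records // v
    record(37)
price = log(34 % price)
records = record(4 + records)
price = 12 + 99
if v > price < 37:
    records = records - (v + price)
else:
    print(20)
v = v * 30
price = price * 99
records = 2 // 4

v = v * 30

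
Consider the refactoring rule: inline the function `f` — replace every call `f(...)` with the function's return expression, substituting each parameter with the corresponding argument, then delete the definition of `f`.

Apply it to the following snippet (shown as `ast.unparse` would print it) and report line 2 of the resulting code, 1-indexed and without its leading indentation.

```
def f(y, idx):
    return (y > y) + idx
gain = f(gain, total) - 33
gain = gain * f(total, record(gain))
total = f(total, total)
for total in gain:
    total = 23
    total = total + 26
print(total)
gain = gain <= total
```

Transformed code:
gain = (gain > gain) + total - 33
gain = gain * ((total > total) + record(gain))
total = (total > total) + total
for total in gain:
    total = 23
    total = total + 26
print(total)
gain = gain <= total

gain = gain * ((total > total) + record(gain))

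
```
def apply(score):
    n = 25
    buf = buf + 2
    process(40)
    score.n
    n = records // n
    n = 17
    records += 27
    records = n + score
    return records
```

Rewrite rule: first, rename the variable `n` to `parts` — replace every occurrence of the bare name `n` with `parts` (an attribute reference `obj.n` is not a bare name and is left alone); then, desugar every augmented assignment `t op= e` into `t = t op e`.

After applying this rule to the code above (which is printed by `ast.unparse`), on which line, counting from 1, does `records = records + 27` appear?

Transformed code:
def apply(score):
    parts = 25
    buf = buf + 2
    process(40)
    score.n
    parts = records // parts
    parts = 17
    records = records + 27
    records = parts + score
    return records

8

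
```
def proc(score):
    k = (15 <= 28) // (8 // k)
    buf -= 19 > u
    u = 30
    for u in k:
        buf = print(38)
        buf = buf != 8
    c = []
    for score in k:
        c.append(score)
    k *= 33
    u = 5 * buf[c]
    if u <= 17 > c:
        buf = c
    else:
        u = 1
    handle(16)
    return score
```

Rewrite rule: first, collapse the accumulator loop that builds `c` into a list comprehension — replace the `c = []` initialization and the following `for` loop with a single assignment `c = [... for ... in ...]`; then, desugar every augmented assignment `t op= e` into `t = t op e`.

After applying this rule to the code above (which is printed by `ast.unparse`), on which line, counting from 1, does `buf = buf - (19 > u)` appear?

Transformed code:
def proc(score):
    k = (15 <= 28) // (8 // k)
    buf = buf - (19 > u)
    u = 30
    for u in k:
        buf = print(38)
        buf = buf != 8
    c = [score for score in k]
    k = k * 33
    u = 5 * buf[c]
    if u <= 17 > c:
        buf = c
    else:
        u = 1
    handle(16)
    return score

3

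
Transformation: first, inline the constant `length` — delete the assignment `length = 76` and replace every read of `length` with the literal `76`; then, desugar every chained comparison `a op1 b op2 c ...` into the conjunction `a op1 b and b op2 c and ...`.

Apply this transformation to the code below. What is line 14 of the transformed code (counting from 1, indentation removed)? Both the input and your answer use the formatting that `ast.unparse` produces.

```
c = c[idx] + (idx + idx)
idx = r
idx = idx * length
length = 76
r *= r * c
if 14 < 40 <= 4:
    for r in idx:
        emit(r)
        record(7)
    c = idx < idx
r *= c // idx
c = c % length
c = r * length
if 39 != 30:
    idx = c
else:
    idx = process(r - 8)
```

idx = c

Transformed code:
c = c[idx] + (idx + idx)
idx = r
idx = idx * 76
r *= r * c
if 14 < 40 and 40 <= 4:
    for r in idx:
        emit(r)
        record(7)
    c = idx < idx
r *= c // idx
c = c % 76
c = r * 76
if 39 != 30:
    idx = c
else:
    idx = process(r - 8)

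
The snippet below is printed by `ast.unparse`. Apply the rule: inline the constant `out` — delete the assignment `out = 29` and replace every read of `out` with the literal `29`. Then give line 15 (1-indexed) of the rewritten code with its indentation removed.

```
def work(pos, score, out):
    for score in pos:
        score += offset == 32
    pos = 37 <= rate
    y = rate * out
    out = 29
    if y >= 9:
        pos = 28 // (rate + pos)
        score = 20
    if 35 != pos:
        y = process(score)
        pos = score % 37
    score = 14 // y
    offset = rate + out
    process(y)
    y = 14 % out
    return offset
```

Transformed code:
def work(pos, score, out):
    for score in pos:
        score += offset == 32
    pos = 37 <= rate
    y = rate * 29
    if y >= 9:
        pos = 28 // (rate + pos)
        score = 20
    if 35 != pos:
        y = process(score)
        pos = score % 37
    score = 14 // y
    offset = rate + 29
    process(y)
    y = 14 % 29
    return offset

y = 14 % 29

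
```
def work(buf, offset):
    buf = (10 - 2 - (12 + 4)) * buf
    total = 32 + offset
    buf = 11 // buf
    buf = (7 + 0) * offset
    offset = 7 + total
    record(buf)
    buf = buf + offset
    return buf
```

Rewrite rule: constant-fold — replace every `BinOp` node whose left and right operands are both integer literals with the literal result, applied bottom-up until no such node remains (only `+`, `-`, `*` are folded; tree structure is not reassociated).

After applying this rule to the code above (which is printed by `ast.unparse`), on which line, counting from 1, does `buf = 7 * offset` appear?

5

Transformed code:
def work(buf, offset):
    buf = -8 * buf
    total = 32 + offset
    buf = 11 // buf
    buf = 7 * offset
    offset = 7 + total
    record(buf)
    buf = buf + offset
    return buf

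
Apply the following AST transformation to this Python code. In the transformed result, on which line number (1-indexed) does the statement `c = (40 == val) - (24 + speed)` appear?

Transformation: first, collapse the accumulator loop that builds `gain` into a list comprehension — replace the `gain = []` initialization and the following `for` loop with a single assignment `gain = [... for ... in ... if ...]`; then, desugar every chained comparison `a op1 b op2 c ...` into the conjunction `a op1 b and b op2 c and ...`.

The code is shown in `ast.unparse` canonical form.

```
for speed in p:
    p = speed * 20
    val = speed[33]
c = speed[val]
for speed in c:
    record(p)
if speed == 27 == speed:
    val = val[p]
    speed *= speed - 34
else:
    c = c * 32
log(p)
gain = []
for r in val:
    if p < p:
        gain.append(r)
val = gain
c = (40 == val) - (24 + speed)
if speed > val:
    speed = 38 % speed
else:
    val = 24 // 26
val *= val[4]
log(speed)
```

15

Transformed code:
for speed in p:
    p = speed * 20
    val = speed[33]
c = speed[val]
for speed in c:
    record(p)
if speed == 27 and 27 == speed:
    val = val[p]
    speed *= speed - 34
else:
    c = c * 32
log(p)
gain = [r for r in val if p < p]
val = gain
c = (40 == val) - (24 + speed)
if speed > val:
    speed = 38 % speed
else:
    val = 24 // 26
val *= val[4]
log(speed)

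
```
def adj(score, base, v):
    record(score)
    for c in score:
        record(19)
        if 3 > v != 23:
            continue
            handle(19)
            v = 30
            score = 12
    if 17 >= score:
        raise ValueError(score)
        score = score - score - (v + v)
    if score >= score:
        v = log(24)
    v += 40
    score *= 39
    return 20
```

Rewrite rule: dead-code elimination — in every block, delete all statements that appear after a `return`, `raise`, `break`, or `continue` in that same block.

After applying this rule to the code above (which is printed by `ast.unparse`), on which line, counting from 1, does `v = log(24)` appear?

10

Transformed code:
def adj(score, base, v):
    record(score)
    for c in score:
        record(19)
        if 3 > v != 23:
            continue
    if 17 >= score:
        raise ValueError(score)
    if score >= score:
        v = log(24)
    v += 40
    score *= 39
    return 20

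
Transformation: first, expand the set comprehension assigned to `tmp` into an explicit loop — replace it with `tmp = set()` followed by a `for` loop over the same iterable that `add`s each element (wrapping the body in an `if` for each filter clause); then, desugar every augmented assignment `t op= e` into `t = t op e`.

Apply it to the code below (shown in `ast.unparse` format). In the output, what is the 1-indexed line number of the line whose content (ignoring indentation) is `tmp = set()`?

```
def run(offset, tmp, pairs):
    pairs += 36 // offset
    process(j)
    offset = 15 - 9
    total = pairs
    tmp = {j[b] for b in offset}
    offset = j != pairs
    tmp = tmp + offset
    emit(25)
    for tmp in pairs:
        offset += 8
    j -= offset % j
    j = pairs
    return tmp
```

6

Transformed code:
def run(offset, tmp, pairs):
    pairs = pairs + 36 // offset
    process(j)
    offset = 15 - 9
    total = pairs
    tmp = set()
    for b in offset:
        tmp.add(j[b])
    offset = j != pairs
    tmp = tmp + offset
    emit(25)
    for tmp in pairs:
        offset = offset + 8
    j = j - offset % j
    j = pairs
    return tmp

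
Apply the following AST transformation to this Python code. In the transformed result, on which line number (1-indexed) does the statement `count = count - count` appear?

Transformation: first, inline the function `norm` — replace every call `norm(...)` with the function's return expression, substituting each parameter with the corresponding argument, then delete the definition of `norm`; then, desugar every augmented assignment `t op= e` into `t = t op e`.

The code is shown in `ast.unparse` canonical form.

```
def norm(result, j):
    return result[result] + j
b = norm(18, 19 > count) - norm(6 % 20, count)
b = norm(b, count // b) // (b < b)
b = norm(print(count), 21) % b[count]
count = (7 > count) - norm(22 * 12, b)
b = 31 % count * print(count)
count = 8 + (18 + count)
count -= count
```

7

Transformed code:
b = 18[18] + (19 > count) - ((6 % 20)[6 % 20] + count)
b = (b[b] + count // b) // (b < b)
b = (print(count)[print(count)] + 21) % b[count]
count = (7 > count) - ((22 * 12)[22 * 12] + b)
b = 31 % count * print(count)
count = 8 + (18 + count)
count = count - count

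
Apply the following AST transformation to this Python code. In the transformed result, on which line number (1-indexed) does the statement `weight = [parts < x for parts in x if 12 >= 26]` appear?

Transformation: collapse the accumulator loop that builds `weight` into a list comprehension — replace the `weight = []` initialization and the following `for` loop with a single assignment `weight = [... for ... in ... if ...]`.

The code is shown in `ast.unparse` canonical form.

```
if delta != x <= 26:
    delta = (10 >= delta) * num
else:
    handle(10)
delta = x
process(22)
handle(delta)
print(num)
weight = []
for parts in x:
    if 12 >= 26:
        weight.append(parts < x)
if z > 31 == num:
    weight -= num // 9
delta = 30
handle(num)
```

Transformed code:
if delta != x <= 26:
    delta = (10 >= delta) * num
else:
    handle(10)
delta = x
process(22)
handle(delta)
print(num)
weight = [parts < x for parts in x if 12 >= 26]
if z > 31 == num:
    weight -= num // 9
delta = 30
handle(num)

9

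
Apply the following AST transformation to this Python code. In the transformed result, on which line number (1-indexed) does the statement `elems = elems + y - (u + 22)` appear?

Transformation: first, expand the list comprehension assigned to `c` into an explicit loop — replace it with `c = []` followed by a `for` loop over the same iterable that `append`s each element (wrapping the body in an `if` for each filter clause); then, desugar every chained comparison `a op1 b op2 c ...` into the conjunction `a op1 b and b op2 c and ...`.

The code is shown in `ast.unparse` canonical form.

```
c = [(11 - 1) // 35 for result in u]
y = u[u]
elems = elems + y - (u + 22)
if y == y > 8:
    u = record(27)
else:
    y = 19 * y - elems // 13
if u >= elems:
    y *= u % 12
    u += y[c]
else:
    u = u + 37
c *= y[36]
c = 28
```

Transformed code:
c = []
for result in u:
    c.append((11 - 1) // 35)
y = u[u]
elems = elems + y - (u + 22)
if y == y and y > 8:
    u = record(27)
else:
    y = 19 * y - elems // 13
if u >= elems:
    y *= u % 12
    u += y[c]
else:
    u = u + 37
c *= y[36]
c = 28

5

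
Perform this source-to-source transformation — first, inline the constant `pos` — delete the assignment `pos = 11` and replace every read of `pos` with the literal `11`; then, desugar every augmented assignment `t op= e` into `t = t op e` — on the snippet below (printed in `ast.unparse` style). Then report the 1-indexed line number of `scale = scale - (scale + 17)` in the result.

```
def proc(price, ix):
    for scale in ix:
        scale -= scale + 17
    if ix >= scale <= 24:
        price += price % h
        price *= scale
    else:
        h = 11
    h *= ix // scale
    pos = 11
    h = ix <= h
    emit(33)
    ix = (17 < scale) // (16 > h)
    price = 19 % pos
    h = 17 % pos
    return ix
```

3

Transformed code:
def proc(price, ix):
    for scale in ix:
        scale = scale - (scale + 17)
    if ix >= scale <= 24:
        price = price + price % h
        price = price * scale
    else:
        h = 11
    h = h * (ix // scale)
    h = ix <= h
    emit(33)
    ix = (17 < scale) // (16 > h)
    price = 19 % 11
    h = 17 % 11
    return ix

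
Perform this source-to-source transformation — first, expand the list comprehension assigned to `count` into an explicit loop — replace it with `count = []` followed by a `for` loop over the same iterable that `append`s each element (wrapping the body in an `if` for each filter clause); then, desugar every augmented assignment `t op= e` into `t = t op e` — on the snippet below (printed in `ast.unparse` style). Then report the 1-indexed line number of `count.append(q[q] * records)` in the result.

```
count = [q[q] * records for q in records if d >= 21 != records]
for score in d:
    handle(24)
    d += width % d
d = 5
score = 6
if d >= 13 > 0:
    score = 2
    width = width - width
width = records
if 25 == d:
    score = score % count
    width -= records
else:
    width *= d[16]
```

Transformed code:
count = []
for q in records:
    if d >= 21 != records:
        count.append(q[q] * records)
for score in d:
    handle(24)
    d = d + width % d
d = 5
score = 6
if d >= 13 > 0:
    score = 2
    width = width - width
width = records
if 25 == d:
    score = score % count
    width = width - records
else:
    width = width * d[16]

4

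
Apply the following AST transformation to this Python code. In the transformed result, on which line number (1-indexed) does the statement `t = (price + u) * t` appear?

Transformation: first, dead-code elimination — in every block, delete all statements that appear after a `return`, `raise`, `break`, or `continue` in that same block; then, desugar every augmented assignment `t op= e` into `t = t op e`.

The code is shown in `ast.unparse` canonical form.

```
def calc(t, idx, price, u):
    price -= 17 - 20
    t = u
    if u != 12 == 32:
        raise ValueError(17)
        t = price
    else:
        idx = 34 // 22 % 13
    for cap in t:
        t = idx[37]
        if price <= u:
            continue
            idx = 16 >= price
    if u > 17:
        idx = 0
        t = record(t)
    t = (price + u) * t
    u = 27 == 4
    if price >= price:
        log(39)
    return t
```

15

Transformed code:
def calc(t, idx, price, u):
    price = price - (17 - 20)
    t = u
    if u != 12 == 32:
        raise ValueError(17)
    else:
        idx = 34 // 22 % 13
    for cap in t:
        t = idx[37]
        if price <= u:
            continue
    if u > 17:
        idx = 0
        t = record(t)
    t = (price + u) * t
    u = 27 == 4
    if price >= price:
        log(39)
    return t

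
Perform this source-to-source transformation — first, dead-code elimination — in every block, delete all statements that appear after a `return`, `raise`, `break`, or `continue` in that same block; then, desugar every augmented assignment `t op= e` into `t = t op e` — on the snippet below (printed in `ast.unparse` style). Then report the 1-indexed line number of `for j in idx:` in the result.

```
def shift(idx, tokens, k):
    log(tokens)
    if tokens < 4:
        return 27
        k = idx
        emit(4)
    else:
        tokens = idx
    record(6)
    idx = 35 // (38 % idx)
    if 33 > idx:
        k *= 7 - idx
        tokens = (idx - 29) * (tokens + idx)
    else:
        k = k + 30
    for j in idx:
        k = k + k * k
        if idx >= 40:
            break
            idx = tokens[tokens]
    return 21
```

14

Transformed code:
def shift(idx, tokens, k):
    log(tokens)
    if tokens < 4:
        return 27
    else:
        tokens = idx
    record(6)
    idx = 35 // (38 % idx)
    if 33 > idx:
        k = k * (7 - idx)
        tokens = (idx - 29) * (tokens + idx)
    else:
        k = k + 30
    for j in idx:
        k = k + k * k
        if idx >= 40:
            break
    return 21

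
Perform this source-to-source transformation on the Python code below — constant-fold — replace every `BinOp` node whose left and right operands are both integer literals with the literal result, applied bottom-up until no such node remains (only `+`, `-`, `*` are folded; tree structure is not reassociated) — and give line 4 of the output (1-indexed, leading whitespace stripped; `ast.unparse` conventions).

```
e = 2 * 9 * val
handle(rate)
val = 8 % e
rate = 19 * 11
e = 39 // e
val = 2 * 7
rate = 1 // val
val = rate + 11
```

rate = 209

Transformed code:
e = 18 * val
handle(rate)
val = 8 % e
rate = 209
e = 39 // e
val = 14
rate = 1 // val
val = rate + 11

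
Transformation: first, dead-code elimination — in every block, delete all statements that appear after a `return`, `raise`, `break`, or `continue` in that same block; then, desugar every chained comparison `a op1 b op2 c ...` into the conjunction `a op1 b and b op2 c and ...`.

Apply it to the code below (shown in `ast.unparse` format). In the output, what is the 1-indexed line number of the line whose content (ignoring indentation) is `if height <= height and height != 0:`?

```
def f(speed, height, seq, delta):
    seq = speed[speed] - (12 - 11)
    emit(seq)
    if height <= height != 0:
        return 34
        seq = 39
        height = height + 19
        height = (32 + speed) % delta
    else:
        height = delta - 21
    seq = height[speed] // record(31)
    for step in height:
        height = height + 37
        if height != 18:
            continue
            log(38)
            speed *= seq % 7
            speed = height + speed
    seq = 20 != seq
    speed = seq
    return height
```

4

Transformed code:
def f(speed, height, seq, delta):
    seq = speed[speed] - (12 - 11)
    emit(seq)
    if height <= height and height != 0:
        return 34
    else:
        height = delta - 21
    seq = height[speed] // record(31)
    for step in height:
        height = height + 37
        if height != 18:
            continue
    seq = 20 != seq
    speed = seq
    return height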